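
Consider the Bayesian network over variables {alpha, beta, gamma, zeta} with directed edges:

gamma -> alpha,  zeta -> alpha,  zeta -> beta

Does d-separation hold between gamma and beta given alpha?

No — gamma and beta are not d-separated given {alpha}.

Only one path connects gamma and beta:
Path 1: gamma → alpha ← zeta → beta
  alpha is a collider and alpha is conditioned on, which opens it; zeta is a fork and zeta is not conditioned on — no node blocks this path, so it is active.
Since the path gamma → alpha ← zeta → beta is active, gamma and beta are not d-separated given {alpha}.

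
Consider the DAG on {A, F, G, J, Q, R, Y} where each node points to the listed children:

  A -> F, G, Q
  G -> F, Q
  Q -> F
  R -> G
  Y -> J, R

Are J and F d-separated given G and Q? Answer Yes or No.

Enumerating the 5 paths from J to F and testing each for blocking by {G, Q}:
  1. J ← Y → R → G → F — Y:fork[open]; R:chain[open]; G:chain[blocks] ⇒ blocked
  2. J ← Y → R → G → Q → F — Y:fork[open]; R:chain[open]; G:chain[blocks]; Q:chain[blocks] ⇒ blocked
  3. J ← Y → R → G → Q ← A → F — Y:fork[open]; R:chain[open]; G:chain[blocks]; Q:collider[open]; A:fork[open] ⇒ blocked
  4. J ← Y → R → G ← A → F — Y:fork[open]; R:chain[open]; G:collider[open]; A:fork[open] ⇒ active
  5. J ← Y → R → G ← A → Q → F — Y:fork[open]; R:chain[open]; G:collider[open]; A:fork[open]; Q:chain[blocks] ⇒ blocked
Since the path J ← Y → R → G ← A → F is active, J and F are not d-separated given {G, Q}.

No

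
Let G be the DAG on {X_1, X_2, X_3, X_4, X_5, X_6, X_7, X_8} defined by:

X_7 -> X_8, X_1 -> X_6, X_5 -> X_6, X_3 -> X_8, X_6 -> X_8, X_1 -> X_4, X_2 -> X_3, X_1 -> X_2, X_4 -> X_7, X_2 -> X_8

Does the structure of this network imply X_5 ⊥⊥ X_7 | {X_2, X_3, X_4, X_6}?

Yes

6 paths connect X_5 and X_7; each must be blocked for d-separation to hold:
  1. X_5 → X_6 → X_8 ← X_2 ← X_1 → X_4 → X_7 — X_6:chain[blocks]; X_8:collider[blocks]; X_2:chain[blocks]; X_1:fork[open]; X_4:chain[blocks] ⇒ blocked
  2. X_5 → X_6 → X_8 ← X_3 ← X_2 ← X_1 → X_4 → X_7 — X_6:chain[blocks]; X_8:collider[blocks]; X_3:chain[blocks]; X_2:chain[blocks]; X_1:fork[open]; X_4:chain[blocks] ⇒ blocked
  3. X_5 → X_6 → X_8 ← X_7 — X_6:chain[blocks]; X_8:collider[blocks] ⇒ blocked
  4. X_5 → X_6 ← X_1 → X_4 → X_7 — X_6:collider[open]; X_1:fork[open]; X_4:chain[blocks] ⇒ blocked
  5. X_5 → X_6 ← X_1 → X_2 → X_8 ← X_7 — X_6:collider[open]; X_1:fork[open]; X_2:chain[blocks]; X_8:collider[blocks] ⇒ blocked
  6. X_5 → X_6 ← X_1 → X_2 → X_3 → X_8 ← X_7 — X_6:collider[open]; X_1:fork[open]; X_2:chain[blocks]; X_3:chain[blocks]; X_8:collider[blocks] ⇒ blocked
Since every path is blocked, d-separation holds.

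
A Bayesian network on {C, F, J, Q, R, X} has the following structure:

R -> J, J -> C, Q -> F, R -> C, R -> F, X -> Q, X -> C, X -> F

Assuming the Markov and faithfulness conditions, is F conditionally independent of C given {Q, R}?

There are 4 undirected paths between F and C; checking each against the conditioning set {Q, R}:
  1. F ← Q ← X → C — Q:chain[blocks]; X:fork[open] ⇒ blocked
  2. F ← R → C — R:fork[blocks] ⇒ blocked
  3. F ← R → J → C — R:fork[blocks]; J:chain[open] ⇒ blocked
  4. F ← X → C — X:fork[open] ⇒ active
At least one path is unblocked, so d-separation fails.

No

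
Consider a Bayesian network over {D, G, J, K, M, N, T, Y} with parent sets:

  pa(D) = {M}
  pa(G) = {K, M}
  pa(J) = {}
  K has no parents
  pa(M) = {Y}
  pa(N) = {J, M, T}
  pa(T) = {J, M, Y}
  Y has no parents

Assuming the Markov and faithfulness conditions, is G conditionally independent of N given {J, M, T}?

Enumerating the 5 paths from G to N and testing each for blocking by {J, M, T}:
  1. G ← M → N — M:fork[blocks] ⇒ blocked
  2. G ← M ← Y → T → N — M:chain[blocks]; Y:fork[open]; T:chain[blocks] ⇒ blocked
  3. G ← M ← Y → T ← J → N — M:chain[blocks]; Y:fork[open]; T:collider[open]; J:fork[blocks] ⇒ blocked
  4. G ← M → T → N — M:fork[blocks]; T:chain[blocks] ⇒ blocked
  5. G ← M → T ← J → N — M:fork[blocks]; T:collider[open]; J:fork[blocks] ⇒ blocked
Every path is blocked, so G and N are d-separated given {J, M, T}.

Yes — G and N are d-separated given {J, M, T}.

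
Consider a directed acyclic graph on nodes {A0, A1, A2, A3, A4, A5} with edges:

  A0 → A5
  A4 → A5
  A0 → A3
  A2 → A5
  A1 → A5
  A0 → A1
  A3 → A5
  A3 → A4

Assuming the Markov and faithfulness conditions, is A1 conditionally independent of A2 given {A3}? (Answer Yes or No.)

Yes

Enumerating the 4 paths from A1 to A2 and testing each for blocking by {A3}:
Path 1: A1 → A5 ← A2
  A5 is a collider here and neither A5 nor any of its descendants is conditioned on, so the collider stays closed — the path is blocked at A5.
Path 2: A1 ← A0 → A5 ← A2
  A5 is a collider here and neither A5 nor any of its descendants is conditioned on, so the collider stays closed — the path is blocked at A5.
Path 3: A1 ← A0 → A3 → A5 ← A2
  A3 is a chain here and A3 is conditioned on, so the path is blocked at A3.
Path 4: A1 ← A0 → A3 → A4 → A5 ← A2
  A3 is a chain here and A3 is conditioned on, so the path is blocked at A3.
All paths are blocked; A1 ⊥ A2 | {A3} holds.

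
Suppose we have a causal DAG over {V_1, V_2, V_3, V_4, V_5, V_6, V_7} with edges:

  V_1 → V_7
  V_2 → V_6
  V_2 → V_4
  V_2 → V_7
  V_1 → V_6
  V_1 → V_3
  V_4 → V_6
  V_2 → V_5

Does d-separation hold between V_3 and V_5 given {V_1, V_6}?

Yes — V_3 and V_5 are d-separated given {V_1, V_6}.

There are 3 undirected paths between V_3 and V_5; checking each against the conditioning set {V_1, V_6}:
Path 1: V_3 ← V_1 → V_7 ← V_2 → V_5
  V_1 is a fork here and V_1 is conditioned on, so the path is blocked at V_1.
Path 2: V_3 ← V_1 → V_6 ← V_2 → V_5
  V_1 is a fork here and V_1 is conditioned on, so the path is blocked at V_1.
Path 3: V_3 ← V_1 → V_6 ← V_4 ← V_2 → V_5
  V_1 is a fork here and V_1 is conditioned on, so the path is blocked at V_1.
Every path is blocked, so V_3 and V_5 are d-separated given {V_1, V_6}.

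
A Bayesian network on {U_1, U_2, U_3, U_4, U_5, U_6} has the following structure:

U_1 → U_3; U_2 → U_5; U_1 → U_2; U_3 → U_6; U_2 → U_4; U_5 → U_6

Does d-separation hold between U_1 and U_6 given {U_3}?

2 paths connect U_1 and U_6; each must be blocked for d-separation to hold:
Path 1: U_1 → U_3 → U_6
  U_3 is a chain here and U_3 is conditioned on, so the path is blocked at U_3.
Path 2: U_1 → U_2 → U_5 → U_6
  U_2 is a chain and U_2 is not conditioned on; U_5 is a chain and U_5 is not conditioned on — no node blocks this path, so it is active.
Since the path U_1 → U_2 → U_5 → U_6 is active, U_1 and U_6 are not d-separated given {U_3}.

No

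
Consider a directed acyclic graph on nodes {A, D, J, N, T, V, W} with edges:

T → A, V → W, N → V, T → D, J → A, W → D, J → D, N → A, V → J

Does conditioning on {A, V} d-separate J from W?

Enumerating the 6 paths from J to W and testing each for blocking by {A, V}:
  1. J → D ← T → A ← N → V → W — D:collider[blocks]; T:fork[open]; A:collider[open]; N:fork[open]; V:chain[blocks] ⇒ blocked
  2. J → D ← W — D:collider[blocks] ⇒ blocked
  3. J ← V ← N → A ← T → D ← W — V:chain[blocks]; N:fork[open]; A:collider[open]; T:fork[open]; D:collider[blocks] ⇒ blocked
  4. J ← V → W — V:fork[blocks] ⇒ blocked
  5. J → A ← N → V → W — A:collider[open]; N:fork[open]; V:chain[blocks] ⇒ blocked
  6. J → A ← T → D ← W — A:collider[open]; T:fork[open]; D:collider[blocks] ⇒ blocked
Every path is blocked, so J and W are d-separated given {A, V}.

Yes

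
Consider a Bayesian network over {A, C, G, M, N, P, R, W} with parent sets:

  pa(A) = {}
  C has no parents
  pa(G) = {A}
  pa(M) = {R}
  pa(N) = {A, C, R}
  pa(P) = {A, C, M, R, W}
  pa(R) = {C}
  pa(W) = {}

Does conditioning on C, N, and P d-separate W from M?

No

6 paths connect W and M; each must be blocked for d-separation to hold:
Path 1: W → P ← R → M
  P is a collider and P is conditioned on, which opens it; R is a fork and R is not conditioned on — no node blocks this path, so it is active.
Path 2: W → P ← A → N ← R → M
  P is a collider and P is conditioned on, which opens it; A is a fork and A is not conditioned on; N is a collider and N is conditioned on, which opens it; R is a fork and R is not conditioned on — no node blocks this path, so it is active.
Path 3: W → P ← A → N ← C → R → M
  C is a fork here and C is conditioned on, so the path is blocked at C.
Path 4: W → P ← C → R → M
  C is a fork here and C is conditioned on, so the path is blocked at C.
Path 5: W → P ← C → N ← R → M
  C is a fork here and C is conditioned on, so the path is blocked at C.
Path 6: W → P ← M
  P is a collider and P is conditioned on, which opens it — no node blocks this path, so it is active.
Because an active path exists, W and M are not d-separated.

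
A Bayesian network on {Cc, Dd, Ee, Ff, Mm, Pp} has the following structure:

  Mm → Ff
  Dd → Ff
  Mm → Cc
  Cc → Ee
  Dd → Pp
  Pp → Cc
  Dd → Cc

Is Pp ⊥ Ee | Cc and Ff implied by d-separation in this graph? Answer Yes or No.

We examine all 3 paths between Pp and Ee:
Path 1: Pp → Cc → Ee
  Cc is a chain here and Cc is conditioned on, so the path is blocked at Cc.
Path 2: Pp ← Dd → Ff ← Mm → Cc → Ee
  Cc is a chain here and Cc is conditioned on, so the path is blocked at Cc.
Path 3: Pp ← Dd → Cc → Ee
  Cc is a chain here and Cc is conditioned on, so the path is blocked at Cc.
Since every path is blocked, d-separation holds.

Yes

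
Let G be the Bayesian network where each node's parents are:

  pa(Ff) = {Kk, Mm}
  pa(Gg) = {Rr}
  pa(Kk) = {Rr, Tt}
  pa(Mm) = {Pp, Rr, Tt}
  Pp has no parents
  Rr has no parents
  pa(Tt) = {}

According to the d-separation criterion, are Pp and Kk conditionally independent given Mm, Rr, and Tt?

Yes

3 paths connect Pp and Kk; each must be blocked for d-separation to hold:
  1. Pp → Mm ← Rr → Kk — Mm:collider[open]; Rr:fork[blocks] ⇒ blocked
  2. Pp → Mm → Ff ← Kk — Mm:chain[blocks]; Ff:collider[blocks] ⇒ blocked
  3. Pp → Mm ← Tt → Kk — Mm:collider[open]; Tt:fork[blocks] ⇒ blocked
Since every path is blocked, d-separation holds.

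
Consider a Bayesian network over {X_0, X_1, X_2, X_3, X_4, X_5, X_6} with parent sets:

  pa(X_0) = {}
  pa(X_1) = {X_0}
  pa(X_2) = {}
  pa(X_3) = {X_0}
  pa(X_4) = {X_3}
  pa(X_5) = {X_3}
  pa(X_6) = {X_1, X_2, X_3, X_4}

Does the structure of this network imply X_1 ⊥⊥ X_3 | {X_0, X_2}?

Enumerating the 3 paths from X_1 to X_3 and testing each for blocking by {X_0, X_2}:
Path 1: X_1 ← X_0 → X_3
  X_0 is a fork here and X_0 is conditioned on, so the path is blocked at X_0.
Path 2: X_1 → X_6 ← X_4 ← X_3
  X_6 is a collider here and neither X_6 nor any of its descendants is conditioned on, so the collider stays closed — the path is blocked at X_6.
Path 3: X_1 → X_6 ← X_3
  X_6 is a collider here and neither X_6 nor any of its descendants is conditioned on, so the collider stays closed — the path is blocked at X_6.
All paths are blocked; X_1 ⊥ X_3 | {X_0, X_2} holds.

Yes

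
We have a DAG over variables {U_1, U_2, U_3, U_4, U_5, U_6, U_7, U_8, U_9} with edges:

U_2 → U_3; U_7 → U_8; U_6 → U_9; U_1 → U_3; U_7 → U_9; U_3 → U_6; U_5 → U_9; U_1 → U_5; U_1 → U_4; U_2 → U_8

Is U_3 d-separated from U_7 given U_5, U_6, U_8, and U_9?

We examine all 3 paths between U_3 and U_7:
Path 1: U_3 ← U_2 → U_8 ← U_7
  U_2 is a fork and U_2 is not conditioned on; U_8 is a collider and U_8 is conditioned on, which opens it — no node blocks this path, so it is active.
Path 2: U_3 → U_6 → U_9 ← U_7
  U_6 is a chain here and U_6 is conditioned on, so the path is blocked at U_6.
Path 3: U_3 ← U_1 → U_5 → U_9 ← U_7
  U_5 is a chain here and U_5 is conditioned on, so the path is blocked at U_5.
Because an active path exists, U_3 and U_7 are not d-separated.

No — U_3 and U_7 are not d-separated given {U_5, U_6, U_8, U_9}.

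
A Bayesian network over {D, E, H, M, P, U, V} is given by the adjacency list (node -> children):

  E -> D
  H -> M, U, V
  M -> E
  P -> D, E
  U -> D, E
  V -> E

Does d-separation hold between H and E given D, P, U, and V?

There are 5 undirected paths between H and E; checking each against the conditioning set {D, P, U, V}:
Path 1: H → M → E
  M is a chain and M is not conditioned on — no node blocks this path, so it is active.
Path 2: H → V → E
  V is a chain here and V is conditioned on, so the path is blocked at V.
Path 3: H → U → D ← P → E
  U is a chain here and U is conditioned on, so the path is blocked at U.
Path 4: H → U → D ← E
  U is a chain here and U is conditioned on, so the path is blocked at U.
Path 5: H → U → E
  U is a chain here and U is conditioned on, so the path is blocked at U.
Because an active path exists, H and E are not d-separated.

No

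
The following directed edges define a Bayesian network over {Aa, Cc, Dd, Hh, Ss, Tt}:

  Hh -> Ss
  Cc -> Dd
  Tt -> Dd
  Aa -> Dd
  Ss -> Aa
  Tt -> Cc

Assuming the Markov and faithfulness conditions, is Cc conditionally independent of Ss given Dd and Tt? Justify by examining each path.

No

We examine all 2 paths between Cc and Ss:
Path 1: Cc → Dd ← Aa ← Ss
  Dd is a collider and Dd is conditioned on, which opens it; Aa is a chain and Aa is not conditioned on — no node blocks this path, so it is active.
Path 2: Cc ← Tt → Dd ← Aa ← Ss
  Tt is a fork here and Tt is conditioned on, so the path is blocked at Tt.
Since the path Cc → Dd ← Aa ← Ss is active, Cc and Ss are not d-separated given {Dd, Tt}.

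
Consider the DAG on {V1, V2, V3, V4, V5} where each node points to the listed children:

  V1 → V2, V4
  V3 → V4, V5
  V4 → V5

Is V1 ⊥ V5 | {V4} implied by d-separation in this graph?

No

Enumerating the 2 paths from V1 to V5 and testing each for blocking by {V4}:
Path 1: V1 → V4 ← V3 → V5
  V4 is a collider and V4 is conditioned on, which opens it; V3 is a fork and V3 is not conditioned on — no node blocks this path, so it is active.
Path 2: V1 → V4 → V5
  V4 is a chain here and V4 is conditioned on, so the path is blocked at V4.
Since the path V1 → V4 ← V3 → V5 is active, V1 and V5 are not d-separated given {V4}.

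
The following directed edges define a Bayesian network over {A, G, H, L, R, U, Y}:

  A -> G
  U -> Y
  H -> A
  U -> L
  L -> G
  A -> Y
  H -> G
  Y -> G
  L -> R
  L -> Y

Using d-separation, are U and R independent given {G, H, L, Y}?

We examine all 5 paths between U and R:
  1. U → Y ← L → R — Y:collider[open]; L:fork[blocks] ⇒ blocked
  2. U → Y ← A ← H → G ← L → R — Y:collider[open]; A:chain[open]; H:fork[blocks]; G:collider[open]; L:fork[blocks] ⇒ blocked
  3. U → Y ← A → G ← L → R — Y:collider[open]; A:fork[open]; G:collider[open]; L:fork[blocks] ⇒ blocked
  4. U → Y → G ← L → R — Y:chain[blocks]; G:collider[open]; L:fork[blocks] ⇒ blocked
  5. U → L → R — L:chain[blocks] ⇒ blocked
All paths are blocked; U ⊥ R | {G, H, L, Y} holds.

Yes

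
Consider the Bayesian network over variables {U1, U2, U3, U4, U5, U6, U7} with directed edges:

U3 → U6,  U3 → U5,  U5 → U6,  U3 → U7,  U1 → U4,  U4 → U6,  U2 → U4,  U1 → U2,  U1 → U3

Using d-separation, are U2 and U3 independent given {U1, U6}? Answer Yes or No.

Enumerating the 6 paths from U2 to U3 and testing each for blocking by {U1, U6}:
  1. U2 ← U1 → U3 — U1:fork[blocks] ⇒ blocked
  2. U2 ← U1 → U4 → U6 ← U3 — U1:fork[blocks]; U4:chain[open]; U6:collider[open] ⇒ blocked
  3. U2 ← U1 → U4 → U6 ← U5 ← U3 — U1:fork[blocks]; U4:chain[open]; U6:collider[open]; U5:chain[open] ⇒ blocked
  4. U2 → U4 → U6 ← U3 — U4:chain[open]; U6:collider[open] ⇒ active
  5. U2 → U4 → U6 ← U5 ← U3 — U4:chain[open]; U6:collider[open]; U5:chain[open] ⇒ active
  6. U2 → U4 ← U1 → U3 — U4:collider[open]; U1:fork[blocks] ⇒ blocked
At least one path is unblocked, so d-separation fails.

No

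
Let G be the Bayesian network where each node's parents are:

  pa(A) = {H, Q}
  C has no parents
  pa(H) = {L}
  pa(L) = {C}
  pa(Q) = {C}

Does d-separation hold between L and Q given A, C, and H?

Yes

We examine all 2 paths between L and Q:
Path 1: L ← C → Q
  C is a fork here and C is conditioned on, so the path is blocked at C.
Path 2: L → H → A ← Q
  H is a chain here and H is conditioned on, so the path is blocked at H.
All paths are blocked; L ⊥ Q | {A, C, H} holds.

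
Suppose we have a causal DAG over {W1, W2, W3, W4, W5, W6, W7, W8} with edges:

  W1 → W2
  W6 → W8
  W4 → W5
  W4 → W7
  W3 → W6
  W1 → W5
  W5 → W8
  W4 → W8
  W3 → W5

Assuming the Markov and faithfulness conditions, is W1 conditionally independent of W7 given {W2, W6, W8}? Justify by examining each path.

No

We examine all 3 paths between W1 and W7:
Path 1: W1 → W5 ← W4 → W7
  W5 is a collider and its descendant W8 is conditioned on, which opens it; W4 is a fork and W4 is not conditioned on — no node blocks this path, so it is active.
Path 2: W1 → W5 → W8 ← W4 → W7
  W5 is a chain and W5 is not conditioned on; W8 is a collider and W8 is conditioned on, which opens it; W4 is a fork and W4 is not conditioned on — no node blocks this path, so it is active.
Path 3: W1 → W5 ← W3 → W6 → W8 ← W4 → W7
  W6 is a chain here and W6 is conditioned on, so the path is blocked at W6.
At least one path is unblocked, so d-separation fails.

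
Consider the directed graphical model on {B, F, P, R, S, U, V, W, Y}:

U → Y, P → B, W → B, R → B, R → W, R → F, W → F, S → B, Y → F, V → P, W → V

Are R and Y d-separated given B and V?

Yes

We examine all 4 paths between R and Y:
Path 1: R → B ← W → F ← Y
  F is a collider here and neither F nor any of its descendants is conditioned on, so the collider stays closed — the path is blocked at F.
Path 2: R → B ← P ← V ← W → F ← Y
  V is a chain here and V is conditioned on, so the path is blocked at V.
Path 3: R → F ← Y
  F is a collider here and neither F nor any of its descendants is conditioned on, so the collider stays closed — the path is blocked at F.
Path 4: R → W → F ← Y
  F is a collider here and neither F nor any of its descendants is conditioned on, so the collider stays closed — the path is blocked at F.
All paths are blocked; R ⊥ Y | {B, V} holds.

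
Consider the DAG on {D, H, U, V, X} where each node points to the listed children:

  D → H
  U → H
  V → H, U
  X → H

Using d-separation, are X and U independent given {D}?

2 paths connect X and U; each must be blocked for d-separation to hold:
Path 1: X → H ← U
  H is a collider here and neither H nor any of its descendants is conditioned on, so the collider stays closed — the path is blocked at H.
Path 2: X → H ← V → U
  H is a collider here and neither H nor any of its descendants is conditioned on, so the collider stays closed — the path is blocked at H.
All paths are blocked; X ⊥ U | {D} holds.

Yes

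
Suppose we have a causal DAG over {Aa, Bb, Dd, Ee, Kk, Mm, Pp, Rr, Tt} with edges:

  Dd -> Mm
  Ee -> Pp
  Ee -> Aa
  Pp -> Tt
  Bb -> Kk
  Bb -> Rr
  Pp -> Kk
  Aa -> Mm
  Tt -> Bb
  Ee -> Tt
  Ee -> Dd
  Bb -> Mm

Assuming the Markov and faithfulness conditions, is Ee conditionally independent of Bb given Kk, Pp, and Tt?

Enumerating the 6 paths from Ee to Bb and testing each for blocking by {Kk, Pp, Tt}:
  1. Ee → Aa → Mm ← Bb — Aa:chain[open]; Mm:collider[blocks] ⇒ blocked
  2. Ee → Tt → Bb — Tt:chain[blocks] ⇒ blocked
  3. Ee → Tt ← Pp → Kk ← Bb — Tt:collider[open]; Pp:fork[blocks]; Kk:collider[open] ⇒ blocked
  4. Ee → Dd → Mm ← Bb — Dd:chain[open]; Mm:collider[blocks] ⇒ blocked
  5. Ee → Pp → Tt → Bb — Pp:chain[blocks]; Tt:chain[blocks] ⇒ blocked
  6. Ee → Pp → Kk ← Bb — Pp:chain[blocks]; Kk:collider[open] ⇒ blocked
Since every path is blocked, d-separation holds.

Yes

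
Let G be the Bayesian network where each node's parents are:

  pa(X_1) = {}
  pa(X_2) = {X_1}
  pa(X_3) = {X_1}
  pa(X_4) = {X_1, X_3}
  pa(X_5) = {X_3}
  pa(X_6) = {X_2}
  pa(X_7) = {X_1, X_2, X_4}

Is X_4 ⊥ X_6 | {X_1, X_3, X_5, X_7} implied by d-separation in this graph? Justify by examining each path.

6 paths connect X_4 and X_6; each must be blocked for d-separation to hold:
Path 1: X_4 ← X_3 ← X_1 → X_7 ← X_2 → X_6
  X_3 is a chain here and X_3 is conditioned on, so the path is blocked at X_3.
Path 2: X_4 ← X_3 ← X_1 → X_2 → X_6
  X_3 is a chain here and X_3 is conditioned on, so the path is blocked at X_3.
Path 3: X_4 ← X_1 → X_7 ← X_2 → X_6
  X_1 is a fork here and X_1 is conditioned on, so the path is blocked at X_1.
Path 4: X_4 ← X_1 → X_2 → X_6
  X_1 is a fork here and X_1 is conditioned on, so the path is blocked at X_1.
Path 5: X_4 → X_7 ← X_1 → X_2 → X_6
  X_1 is a fork here and X_1 is conditioned on, so the path is blocked at X_1.
Path 6: X_4 → X_7 ← X_2 → X_6
  X_7 is a collider and X_7 is conditioned on, which opens it; X_2 is a fork and X_2 is not conditioned on — no node blocks this path, so it is active.
At least one path is unblocked, so d-separation fails.

No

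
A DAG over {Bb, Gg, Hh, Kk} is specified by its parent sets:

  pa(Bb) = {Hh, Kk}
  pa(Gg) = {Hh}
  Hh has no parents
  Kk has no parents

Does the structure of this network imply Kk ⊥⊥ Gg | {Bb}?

No — Kk and Gg are not d-separated given {Bb}.

The only undirected path from Kk to Gg is:
Path 1: Kk → Bb ← Hh → Gg
  Bb is a collider and Bb is conditioned on, which opens it; Hh is a fork and Hh is not conditioned on — no node blocks this path, so it is active.
Since the path Kk → Bb ← Hh → Gg is active, Kk and Gg are not d-separated given {Bb}.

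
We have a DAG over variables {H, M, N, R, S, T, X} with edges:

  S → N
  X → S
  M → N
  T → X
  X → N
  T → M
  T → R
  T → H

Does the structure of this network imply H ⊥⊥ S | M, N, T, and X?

4 paths connect H and S; each must be blocked for d-separation to hold:
Path 1: H ← T → M → N ← X → S
  T is a fork here and T is conditioned on, so the path is blocked at T.
Path 2: H ← T → M → N ← S
  T is a fork here and T is conditioned on, so the path is blocked at T.
Path 3: H ← T → X → N ← S
  T is a fork here and T is conditioned on, so the path is blocked at T.
Path 4: H ← T → X → S
  T is a fork here and T is conditioned on, so the path is blocked at T.
Since every path is blocked, d-separation holds.

Yes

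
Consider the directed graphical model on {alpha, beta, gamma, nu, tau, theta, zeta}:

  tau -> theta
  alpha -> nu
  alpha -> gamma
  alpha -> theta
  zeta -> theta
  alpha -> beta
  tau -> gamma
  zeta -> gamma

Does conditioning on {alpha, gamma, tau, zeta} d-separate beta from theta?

Yes — beta and theta are d-separated given {alpha, gamma, tau, zeta}.

Enumerating the 3 paths from beta to theta and testing each for blocking by {alpha, gamma, tau, zeta}:
  1. beta ← alpha → gamma ← tau → theta — alpha:fork[blocks]; gamma:collider[open]; tau:fork[blocks] ⇒ blocked
  2. beta ← alpha → gamma ← zeta → theta — alpha:fork[blocks]; gamma:collider[open]; zeta:fork[blocks] ⇒ blocked
  3. beta ← alpha → theta — alpha:fork[blocks] ⇒ blocked
Since every path is blocked, d-separation holds.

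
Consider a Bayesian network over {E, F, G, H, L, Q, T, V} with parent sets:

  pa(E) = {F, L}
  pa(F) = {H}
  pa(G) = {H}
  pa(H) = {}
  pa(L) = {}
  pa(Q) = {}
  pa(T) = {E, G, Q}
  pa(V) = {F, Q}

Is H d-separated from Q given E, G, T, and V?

Enumerating the 4 paths from H to Q and testing each for blocking by {E, G, T, V}:
  1. H → G → T ← E ← F → V ← Q — G:chain[blocks]; T:collider[open]; E:chain[blocks]; F:fork[open]; V:collider[open] ⇒ blocked
  2. H → G → T ← Q — G:chain[blocks]; T:collider[open] ⇒ blocked
  3. H → F → E → T ← Q — F:chain[open]; E:chain[blocks]; T:collider[open] ⇒ blocked
  4. H → F → V ← Q — F:chain[open]; V:collider[open] ⇒ active
Because an active path exists, H and Q are not d-separated.

No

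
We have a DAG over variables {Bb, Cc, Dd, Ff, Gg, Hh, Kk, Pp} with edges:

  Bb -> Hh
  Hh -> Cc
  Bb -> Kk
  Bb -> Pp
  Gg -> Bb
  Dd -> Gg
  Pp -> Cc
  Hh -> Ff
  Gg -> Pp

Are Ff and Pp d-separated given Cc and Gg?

No

There are 3 undirected paths between Ff and Pp; checking each against the conditioning set {Cc, Gg}:
Path 1: Ff ← Hh ← Bb → Pp
  Hh is a chain and Hh is not conditioned on; Bb is a fork and Bb is not conditioned on — no node blocks this path, so it is active.
Path 2: Ff ← Hh ← Bb ← Gg → Pp
  Gg is a fork here and Gg is conditioned on, so the path is blocked at Gg.
Path 3: Ff ← Hh → Cc ← Pp
  Hh is a fork and Hh is not conditioned on; Cc is a collider and Cc is conditioned on, which opens it — no node blocks this path, so it is active.
At least one path is unblocked, so d-separation fails.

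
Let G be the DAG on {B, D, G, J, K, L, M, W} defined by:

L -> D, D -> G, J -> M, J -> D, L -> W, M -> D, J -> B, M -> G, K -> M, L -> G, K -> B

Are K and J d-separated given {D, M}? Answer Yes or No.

There are 5 undirected paths between K and J; checking each against the conditioning set {D, M}:
  1. K → M → G ← D ← J — M:chain[blocks]; G:collider[blocks]; D:chain[blocks] ⇒ blocked
  2. K → M → G ← L → D ← J — M:chain[blocks]; G:collider[blocks]; L:fork[open]; D:collider[open] ⇒ blocked
  3. K → M ← J — M:collider[open] ⇒ active
  4. K → M → D ← J — M:chain[blocks]; D:collider[open] ⇒ blocked
  5. K → B ← J — B:collider[blocks] ⇒ blocked
Because an active path exists, K and J are not d-separated.

No — K and J are not d-separated given {D, M}.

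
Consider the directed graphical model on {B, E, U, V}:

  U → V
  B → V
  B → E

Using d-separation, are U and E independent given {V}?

No

Only one path connects U and E:
  1. U → V ← B → E — V:collider[open]; B:fork[open] ⇒ active
Since the path U → V ← B → E is active, U and E are not d-separated given {V}.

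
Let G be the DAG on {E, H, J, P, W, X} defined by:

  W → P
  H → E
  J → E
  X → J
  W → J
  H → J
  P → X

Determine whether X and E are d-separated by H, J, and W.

Yes

There are 4 undirected paths between X and E; checking each against the conditioning set {H, J, W}:
Path 1: X → J → E
  J is a chain here and J is conditioned on, so the path is blocked at J.
Path 2: X → J ← H → E
  H is a fork here and H is conditioned on, so the path is blocked at H.
Path 3: X ← P ← W → J → E
  W is a fork here and W is conditioned on, so the path is blocked at W.
Path 4: X ← P ← W → J ← H → E
  W is a fork here and W is conditioned on, so the path is blocked at W.
Since every path is blocked, d-separation holds.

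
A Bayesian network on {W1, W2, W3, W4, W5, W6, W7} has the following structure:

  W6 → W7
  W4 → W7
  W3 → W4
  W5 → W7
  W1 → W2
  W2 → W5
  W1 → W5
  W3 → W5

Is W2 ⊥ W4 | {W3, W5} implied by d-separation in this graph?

We examine all 4 paths between W2 and W4:
  1. W2 → W5 ← W3 → W4 — W5:collider[open]; W3:fork[blocks] ⇒ blocked
  2. W2 → W5 → W7 ← W4 — W5:chain[blocks]; W7:collider[blocks] ⇒ blocked
  3. W2 ← W1 → W5 ← W3 → W4 — W1:fork[open]; W5:collider[open]; W3:fork[blocks] ⇒ blocked
  4. W2 ← W1 → W5 → W7 ← W4 — W1:fork[open]; W5:chain[blocks]; W7:collider[blocks] ⇒ blocked
Since every path is blocked, d-separation holds.

Yes — W2 and W4 are d-separated given {W3, W5}.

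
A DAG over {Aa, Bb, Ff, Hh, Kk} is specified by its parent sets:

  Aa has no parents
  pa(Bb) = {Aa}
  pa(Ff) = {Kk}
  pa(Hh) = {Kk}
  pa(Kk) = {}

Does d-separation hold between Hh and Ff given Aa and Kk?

The only undirected path from Hh to Ff is:
Path 1: Hh ← Kk → Ff
  Kk is a fork here and Kk is conditioned on, so the path is blocked at Kk.
Every path is blocked, so Hh and Ff are d-separated given {Aa, Kk}.

Yes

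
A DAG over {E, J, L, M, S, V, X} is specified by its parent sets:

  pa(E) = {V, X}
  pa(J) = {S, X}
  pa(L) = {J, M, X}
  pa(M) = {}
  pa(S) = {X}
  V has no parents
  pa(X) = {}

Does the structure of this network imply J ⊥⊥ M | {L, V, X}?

No

Enumerating the 3 paths from J to M and testing each for blocking by {L, V, X}:
  1. J ← X → L ← M — X:fork[blocks]; L:collider[open] ⇒ blocked
  2. J ← S ← X → L ← M — S:chain[open]; X:fork[blocks]; L:collider[open] ⇒ blocked
  3. J → L ← M — L:collider[open] ⇒ active
Since the path J → L ← M is active, J and M are not d-separated given {L, V, X}.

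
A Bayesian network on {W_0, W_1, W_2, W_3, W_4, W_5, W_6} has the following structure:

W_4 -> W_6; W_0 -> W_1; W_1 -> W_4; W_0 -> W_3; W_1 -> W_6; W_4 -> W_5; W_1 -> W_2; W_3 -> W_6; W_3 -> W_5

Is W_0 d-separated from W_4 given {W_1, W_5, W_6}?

No

Enumerating the 6 paths from W_0 to W_4 and testing each for blocking by {W_1, W_5, W_6}:
Path 1: W_0 → W_1 → W_4
  W_1 is a chain here and W_1 is conditioned on, so the path is blocked at W_1.
Path 2: W_0 → W_1 → W_6 ← W_4
  W_1 is a chain here and W_1 is conditioned on, so the path is blocked at W_1.
Path 3: W_0 → W_1 → W_6 ← W_3 → W_5 ← W_4
  W_1 is a chain here and W_1 is conditioned on, so the path is blocked at W_1.
Path 4: W_0 → W_3 → W_5 ← W_4
  W_3 is a chain and W_3 is not conditioned on; W_5 is a collider and W_5 is conditioned on, which opens it — no node blocks this path, so it is active.
Path 5: W_0 → W_3 → W_6 ← W_1 → W_4
  W_1 is a fork here and W_1 is conditioned on, so the path is blocked at W_1.
Path 6: W_0 → W_3 → W_6 ← W_4
  W_3 is a chain and W_3 is not conditioned on; W_6 is a collider and W_6 is conditioned on, which opens it — no node blocks this path, so it is active.
At least one path is unblocked, so d-separation fails.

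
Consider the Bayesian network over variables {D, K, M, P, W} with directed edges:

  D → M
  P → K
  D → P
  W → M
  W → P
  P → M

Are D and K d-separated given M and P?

We examine all 3 paths between D and K:
Path 1: D → P → K
  P is a chain here and P is conditioned on, so the path is blocked at P.
Path 2: D → M ← W → P → K
  P is a chain here and P is conditioned on, so the path is blocked at P.
Path 3: D → M ← P → K
  P is a fork here and P is conditioned on, so the path is blocked at P.
Since every path is blocked, d-separation holds.

Yes — D and K are d-separated given {M, P}.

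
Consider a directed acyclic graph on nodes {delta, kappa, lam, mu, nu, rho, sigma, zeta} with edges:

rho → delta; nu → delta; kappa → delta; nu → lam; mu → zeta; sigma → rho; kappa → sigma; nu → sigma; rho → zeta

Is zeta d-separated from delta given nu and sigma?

3 paths connect zeta and delta; each must be blocked for d-separation to hold:
Path 1: zeta ← rho → delta
  rho is a fork and rho is not conditioned on — no node blocks this path, so it is active.
Path 2: zeta ← rho ← sigma ← kappa → delta
  sigma is a chain here and sigma is conditioned on, so the path is blocked at sigma.
Path 3: zeta ← rho ← sigma ← nu → delta
  sigma is a chain here and sigma is conditioned on, so the path is blocked at sigma.
Since the path zeta ← rho → delta is active, zeta and delta are not d-separated given {nu, sigma}.

No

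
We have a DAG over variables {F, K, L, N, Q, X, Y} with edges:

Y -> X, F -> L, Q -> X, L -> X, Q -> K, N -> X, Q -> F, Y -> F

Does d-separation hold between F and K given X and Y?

3 paths connect F and K; each must be blocked for d-separation to hold:
Path 1: F ← Q → K
  Q is a fork and Q is not conditioned on — no node blocks this path, so it is active.
Path 2: F ← Y → X ← Q → K
  Y is a fork here and Y is conditioned on, so the path is blocked at Y.
Path 3: F → L → X ← Q → K
  L is a chain and L is not conditioned on; X is a collider and X is conditioned on, which opens it; Q is a fork and Q is not conditioned on — no node blocks this path, so it is active.
At least one path is unblocked, so d-separation fails.

No — F and K are not d-separated given {X, Y}.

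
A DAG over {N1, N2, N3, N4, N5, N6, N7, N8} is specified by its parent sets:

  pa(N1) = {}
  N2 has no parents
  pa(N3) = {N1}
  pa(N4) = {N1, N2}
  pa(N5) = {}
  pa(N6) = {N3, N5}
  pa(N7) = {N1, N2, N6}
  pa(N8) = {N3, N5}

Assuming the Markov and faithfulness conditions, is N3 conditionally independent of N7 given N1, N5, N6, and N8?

Enumerating the 4 paths from N3 to N7 and testing each for blocking by {N1, N5, N6, N8}:
Path 1: N3 ← N1 → N4 ← N2 → N7
  N1 is a fork here and N1 is conditioned on, so the path is blocked at N1.
Path 2: N3 ← N1 → N7
  N1 is a fork here and N1 is conditioned on, so the path is blocked at N1.
Path 3: N3 → N8 ← N5 → N6 → N7
  N5 is a fork here and N5 is conditioned on, so the path is blocked at N5.
Path 4: N3 → N6 → N7
  N6 is a chain here and N6 is conditioned on, so the path is blocked at N6.
All paths are blocked; N3 ⊥ N7 | {N1, N5, N6, N8} holds.

Yes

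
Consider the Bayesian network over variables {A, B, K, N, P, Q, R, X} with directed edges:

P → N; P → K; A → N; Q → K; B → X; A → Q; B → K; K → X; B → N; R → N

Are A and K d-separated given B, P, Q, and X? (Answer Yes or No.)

There are 4 undirected paths between A and K; checking each against the conditioning set {B, P, Q, X}:
Path 1: A → N ← P → K
  N is a collider here and neither N nor any of its descendants is conditioned on, so the collider stays closed — the path is blocked at N.
Path 2: A → N ← B → K
  N is a collider here and neither N nor any of its descendants is conditioned on, so the collider stays closed — the path is blocked at N.
Path 3: A → N ← B → X ← K
  N is a collider here and neither N nor any of its descendants is conditioned on, so the collider stays closed — the path is blocked at N.
Path 4: A → Q → K
  Q is a chain here and Q is conditioned on, so the path is blocked at Q.
All paths are blocked; A ⊥ K | {B, P, Q, X} holds.

Yes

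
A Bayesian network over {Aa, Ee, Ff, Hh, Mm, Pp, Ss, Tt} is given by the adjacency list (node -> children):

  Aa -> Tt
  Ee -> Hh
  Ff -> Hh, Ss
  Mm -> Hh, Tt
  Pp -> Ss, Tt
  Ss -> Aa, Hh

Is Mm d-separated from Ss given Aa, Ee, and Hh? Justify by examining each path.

We examine all 4 paths between Mm and Ss:
Path 1: Mm → Tt ← Aa ← Ss
  Tt is a collider here and neither Tt nor any of its descendants is conditioned on, so the collider stays closed — the path is blocked at Tt.
Path 2: Mm → Tt ← Pp → Ss
  Tt is a collider here and neither Tt nor any of its descendants is conditioned on, so the collider stays closed — the path is blocked at Tt.
Path 3: Mm → Hh ← Ss
  Hh is a collider and Hh is conditioned on, which opens it — no node blocks this path, so it is active.
Path 4: Mm → Hh ← Ff → Ss
  Hh is a collider and Hh is conditioned on, which opens it; Ff is a fork and Ff is not conditioned on — no node blocks this path, so it is active.
At least one path is unblocked, so d-separation fails.

No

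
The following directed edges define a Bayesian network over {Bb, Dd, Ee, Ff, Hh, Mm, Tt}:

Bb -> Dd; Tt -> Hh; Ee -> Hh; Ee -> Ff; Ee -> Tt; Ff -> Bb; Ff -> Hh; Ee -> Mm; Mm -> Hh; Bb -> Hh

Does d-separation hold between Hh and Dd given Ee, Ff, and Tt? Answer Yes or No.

No — Hh and Dd are not d-separated given {Ee, Ff, Tt}.

Enumerating the 5 paths from Hh to Dd and testing each for blocking by {Ee, Ff, Tt}:
Path 1: Hh ← Ee → Ff → Bb → Dd
  Ee is a fork here and Ee is conditioned on, so the path is blocked at Ee.
Path 2: Hh ← Mm ← Ee → Ff → Bb → Dd
  Ee is a fork here and Ee is conditioned on, so the path is blocked at Ee.
Path 3: Hh ← Ff → Bb → Dd
  Ff is a fork here and Ff is conditioned on, so the path is blocked at Ff.
Path 4: Hh ← Bb → Dd
  Bb is a fork and Bb is not conditioned on — no node blocks this path, so it is active.
Path 5: Hh ← Tt ← Ee → Ff → Bb → Dd
  Tt is a chain here and Tt is conditioned on, so the path is blocked at Tt.
At least one path is unblocked, so d-separation fails.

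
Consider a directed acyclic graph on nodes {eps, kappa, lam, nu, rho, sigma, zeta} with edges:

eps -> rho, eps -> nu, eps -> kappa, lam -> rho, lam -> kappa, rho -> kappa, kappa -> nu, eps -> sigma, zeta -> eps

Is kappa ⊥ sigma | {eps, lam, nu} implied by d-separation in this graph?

Yes

4 paths connect kappa and sigma; each must be blocked for d-separation to hold:
  1. kappa ← eps → sigma — eps:fork[blocks] ⇒ blocked
  2. kappa ← lam → rho ← eps → sigma — lam:fork[blocks]; rho:collider[open]; eps:fork[blocks] ⇒ blocked
  3. kappa ← rho ← eps → sigma — rho:chain[open]; eps:fork[blocks] ⇒ blocked
  4. kappa → nu ← eps → sigma — nu:collider[open]; eps:fork[blocks] ⇒ blocked
Every path is blocked, so kappa and sigma are d-separated given {eps, lam, nu}.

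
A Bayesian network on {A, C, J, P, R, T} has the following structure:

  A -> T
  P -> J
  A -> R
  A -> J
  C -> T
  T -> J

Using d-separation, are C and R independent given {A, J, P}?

There are 2 undirected paths between C and R; checking each against the conditioning set {A, J, P}:
  1. C → T → J ← A → R — T:chain[open]; J:collider[open]; A:fork[blocks] ⇒ blocked
  2. C → T ← A → R — T:collider[open]; A:fork[blocks] ⇒ blocked
Since every path is blocked, d-separation holds.

Yes — C and R are d-separated given {A, J, P}.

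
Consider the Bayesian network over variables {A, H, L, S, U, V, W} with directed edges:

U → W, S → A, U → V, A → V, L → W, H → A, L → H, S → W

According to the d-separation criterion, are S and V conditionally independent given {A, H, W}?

Enumerating the 4 paths from S to V and testing each for blocking by {A, H, W}:
  1. S → W ← U → V — W:collider[open]; U:fork[open] ⇒ active
  2. S → W ← L → H → A → V — W:collider[open]; L:fork[open]; H:chain[blocks]; A:chain[blocks] ⇒ blocked
  3. S → A ← H ← L → W ← U → V — A:collider[open]; H:chain[blocks]; L:fork[open]; W:collider[open]; U:fork[open] ⇒ blocked
  4. S → A → V — A:chain[blocks] ⇒ blocked
Because an active path exists, S and V are not d-separated.

No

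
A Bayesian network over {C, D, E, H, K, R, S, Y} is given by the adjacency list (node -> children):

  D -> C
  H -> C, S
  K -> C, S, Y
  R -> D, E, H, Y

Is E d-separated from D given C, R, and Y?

Yes

We examine all 5 paths between E and D:
Path 1: E ← R → H → C ← D
  R is a fork here and R is conditioned on, so the path is blocked at R.
Path 2: E ← R → H → S ← K → C ← D
  R is a fork here and R is conditioned on, so the path is blocked at R.
Path 3: E ← R → D
  R is a fork here and R is conditioned on, so the path is blocked at R.
Path 4: E ← R → Y ← K → C ← D
  R is a fork here and R is conditioned on, so the path is blocked at R.
Path 5: E ← R → Y ← K → S ← H → C ← D
  R is a fork here and R is conditioned on, so the path is blocked at R.
Every path is blocked, so E and D are d-separated given {C, R, Y}.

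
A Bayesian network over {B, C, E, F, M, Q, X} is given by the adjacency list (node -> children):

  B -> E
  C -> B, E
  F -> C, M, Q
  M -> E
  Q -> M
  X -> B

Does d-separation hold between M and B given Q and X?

No

6 paths connect M and B; each must be blocked for d-separation to hold:
Path 1: M ← F → C → E ← B
  E is a collider here and neither E nor any of its descendants is conditioned on, so the collider stays closed — the path is blocked at E.
Path 2: M ← F → C → B
  F is a fork and F is not conditioned on; C is a chain and C is not conditioned on — no node blocks this path, so it is active.
Path 3: M → E ← C → B
  E is a collider here and neither E nor any of its descendants is conditioned on, so the collider stays closed — the path is blocked at E.
Path 4: M → E ← B
  E is a collider here and neither E nor any of its descendants is conditioned on, so the collider stays closed — the path is blocked at E.
Path 5: M ← Q ← F → C → E ← B
  Q is a chain here and Q is conditioned on, so the path is blocked at Q.
Path 6: M ← Q ← F → C → B
  Q is a chain here and Q is conditioned on, so the path is blocked at Q.
Because an active path exists, M and B are not d-separated.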